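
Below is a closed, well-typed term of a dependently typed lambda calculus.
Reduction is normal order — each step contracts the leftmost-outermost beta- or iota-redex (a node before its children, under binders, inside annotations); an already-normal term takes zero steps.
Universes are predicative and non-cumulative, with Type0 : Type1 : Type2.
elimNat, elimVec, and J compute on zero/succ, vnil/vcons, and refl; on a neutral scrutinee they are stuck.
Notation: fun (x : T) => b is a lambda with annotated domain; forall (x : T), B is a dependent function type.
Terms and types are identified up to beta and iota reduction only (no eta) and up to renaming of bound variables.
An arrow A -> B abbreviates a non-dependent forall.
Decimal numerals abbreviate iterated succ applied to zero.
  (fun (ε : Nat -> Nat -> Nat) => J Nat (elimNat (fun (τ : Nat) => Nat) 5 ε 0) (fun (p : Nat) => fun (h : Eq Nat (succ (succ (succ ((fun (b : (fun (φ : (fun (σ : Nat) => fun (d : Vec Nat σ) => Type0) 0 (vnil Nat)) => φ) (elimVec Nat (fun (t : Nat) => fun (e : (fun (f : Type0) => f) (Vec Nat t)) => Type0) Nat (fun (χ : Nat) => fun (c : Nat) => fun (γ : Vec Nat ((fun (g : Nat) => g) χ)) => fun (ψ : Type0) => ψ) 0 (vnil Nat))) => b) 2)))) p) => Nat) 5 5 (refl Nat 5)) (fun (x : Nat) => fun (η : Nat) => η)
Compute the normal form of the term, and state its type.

reduced normal form:
  5
type:
  Nat


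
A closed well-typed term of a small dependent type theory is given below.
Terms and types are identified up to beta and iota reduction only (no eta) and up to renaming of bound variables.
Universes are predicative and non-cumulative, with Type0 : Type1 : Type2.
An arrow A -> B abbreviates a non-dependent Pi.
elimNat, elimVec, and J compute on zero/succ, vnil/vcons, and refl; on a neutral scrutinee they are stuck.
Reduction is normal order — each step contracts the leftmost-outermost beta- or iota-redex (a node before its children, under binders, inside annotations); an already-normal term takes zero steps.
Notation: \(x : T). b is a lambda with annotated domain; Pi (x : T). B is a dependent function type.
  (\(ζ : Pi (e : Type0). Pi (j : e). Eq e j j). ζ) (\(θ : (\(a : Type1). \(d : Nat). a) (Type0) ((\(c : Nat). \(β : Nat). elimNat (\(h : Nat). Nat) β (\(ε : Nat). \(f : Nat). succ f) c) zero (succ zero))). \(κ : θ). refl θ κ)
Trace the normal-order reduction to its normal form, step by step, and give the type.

reduction (normal order):
  (\(ζ : Pi (e : Type0). Pi (j : e). Eq e j j). ζ) (\(θ : (\(a : Type1). \(d : Nat). a) (Type0) ((\(c : Nat). \(β : Nat). elimNat (\(h : Nat). Nat) β (\(ε : Nat). \(f : Nat). succ f) c) zero (succ zero))). \(κ : θ). refl θ κ)
  ~> \(ζ : (\(e : Type1). \(j : Nat). e) (Type0) ((\(θ : Nat). \(a : Nat). elimNat (\(d : Nat). Nat) a (\(c : Nat). \(β : Nat). succ β) θ) zero (succ zero))). \(h : ζ). refl ζ h
  ~> \(ζ : (\(e : Nat). Type0) ((\(j : Nat). \(θ : Nat). elimNat (\(a : Nat). Nat) θ (\(d : Nat). \(c : Nat). succ c) j) zero (succ zero))). \(β : ζ). refl ζ β
  ~> \(ζ : Type0). \(e : ζ). refl ζ e
the term's type:
  Pi (ζ : Type0). Pi (e : ζ). Eq ζ e e


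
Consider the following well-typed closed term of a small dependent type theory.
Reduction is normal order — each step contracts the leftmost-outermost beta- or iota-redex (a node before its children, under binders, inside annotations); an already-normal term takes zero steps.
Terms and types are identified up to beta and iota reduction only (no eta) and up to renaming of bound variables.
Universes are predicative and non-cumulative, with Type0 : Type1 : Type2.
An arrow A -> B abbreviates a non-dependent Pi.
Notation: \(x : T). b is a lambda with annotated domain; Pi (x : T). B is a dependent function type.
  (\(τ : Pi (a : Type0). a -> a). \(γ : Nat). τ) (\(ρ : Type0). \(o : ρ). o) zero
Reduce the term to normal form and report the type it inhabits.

normal form:
  \(τ : Type0). \(a : τ). a
type:
  Pi (τ : Type0). τ -> τ
observation: the term reaches its normal form after 2 normal-order steps.


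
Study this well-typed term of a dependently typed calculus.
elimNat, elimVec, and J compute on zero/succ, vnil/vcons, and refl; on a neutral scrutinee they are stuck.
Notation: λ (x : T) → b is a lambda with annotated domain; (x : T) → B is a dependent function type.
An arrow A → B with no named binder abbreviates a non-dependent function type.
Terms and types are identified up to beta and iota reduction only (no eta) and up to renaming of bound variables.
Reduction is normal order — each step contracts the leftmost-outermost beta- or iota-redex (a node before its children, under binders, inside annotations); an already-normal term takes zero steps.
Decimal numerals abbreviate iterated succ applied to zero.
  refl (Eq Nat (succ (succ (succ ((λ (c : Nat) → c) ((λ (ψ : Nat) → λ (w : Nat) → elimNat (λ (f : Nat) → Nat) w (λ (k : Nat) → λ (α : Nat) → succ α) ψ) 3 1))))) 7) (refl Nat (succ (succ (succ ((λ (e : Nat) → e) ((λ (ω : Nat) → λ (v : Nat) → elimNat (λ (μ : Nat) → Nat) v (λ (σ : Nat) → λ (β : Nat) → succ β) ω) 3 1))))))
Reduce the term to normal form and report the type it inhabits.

resulting normal form:
  refl (Eq Nat 7 7) (refl Nat 7)
type:
  Eq (Eq Nat 7 7) (refl Nat 7) (refl Nat 7)


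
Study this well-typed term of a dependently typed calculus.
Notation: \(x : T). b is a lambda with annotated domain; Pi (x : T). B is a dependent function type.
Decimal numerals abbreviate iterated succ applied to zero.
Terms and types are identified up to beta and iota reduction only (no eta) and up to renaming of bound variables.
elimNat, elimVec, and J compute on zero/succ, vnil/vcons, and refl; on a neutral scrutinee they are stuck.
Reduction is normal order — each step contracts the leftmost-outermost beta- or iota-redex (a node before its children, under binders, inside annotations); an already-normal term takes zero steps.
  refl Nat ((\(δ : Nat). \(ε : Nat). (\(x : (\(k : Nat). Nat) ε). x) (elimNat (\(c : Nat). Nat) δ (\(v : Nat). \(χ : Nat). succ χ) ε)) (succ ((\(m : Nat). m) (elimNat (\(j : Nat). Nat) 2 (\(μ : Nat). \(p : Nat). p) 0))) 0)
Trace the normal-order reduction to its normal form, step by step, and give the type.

normal-order reduction sequence:
  refl Nat ((\(δ : Nat). \(ε : Nat). (\(x : (\(k : Nat). Nat) ε). x) (elimNat (\(c : Nat). Nat) δ (\(v : Nat). \(χ : Nat). succ χ) ε)) (succ ((\(m : Nat). m) (elimNat (\(j : Nat). Nat) 2 (\(μ : Nat). \(p : Nat). p) 0))) 0)
  ~> refl Nat ((\(δ : Nat). (\(ε : (\(x : Nat). Nat) δ). ε) (elimNat (\(k : Nat). Nat) (succ ((\(c : Nat). c) (elimNat (\(v : Nat). Nat) 2 (\(χ : Nat). \(m : Nat). m) 0))) (\(j : Nat). \(μ : Nat). succ μ) δ)) 0)
  ~> refl Nat ((\(δ : (\(ε : Nat). Nat) 0). δ) (elimNat (\(x : Nat). Nat) (succ ((\(k : Nat). k) (elimNat (\(c : Nat). Nat) 2 (\(v : Nat). \(χ : Nat). χ) 0))) (\(m : Nat). \(j : Nat). succ j) 0))
  ~> refl Nat (elimNat (\(δ : Nat). Nat) (succ ((\(ε : Nat). ε) (elimNat (\(x : Nat). Nat) 2 (\(k : Nat). \(c : Nat). c) 0))) (\(v : Nat). \(χ : Nat). succ χ) 0)
  ~> refl Nat (succ ((\(δ : Nat). δ) (elimNat (\(ε : Nat). Nat) 2 (\(x : Nat). \(k : Nat). k) 0)))
  ~> refl Nat (succ (elimNat (\(δ : Nat). Nat) 2 (\(ε : Nat). \(x : Nat). x) 0))
  ~> refl Nat 3
type:
  Eq Nat 3 3


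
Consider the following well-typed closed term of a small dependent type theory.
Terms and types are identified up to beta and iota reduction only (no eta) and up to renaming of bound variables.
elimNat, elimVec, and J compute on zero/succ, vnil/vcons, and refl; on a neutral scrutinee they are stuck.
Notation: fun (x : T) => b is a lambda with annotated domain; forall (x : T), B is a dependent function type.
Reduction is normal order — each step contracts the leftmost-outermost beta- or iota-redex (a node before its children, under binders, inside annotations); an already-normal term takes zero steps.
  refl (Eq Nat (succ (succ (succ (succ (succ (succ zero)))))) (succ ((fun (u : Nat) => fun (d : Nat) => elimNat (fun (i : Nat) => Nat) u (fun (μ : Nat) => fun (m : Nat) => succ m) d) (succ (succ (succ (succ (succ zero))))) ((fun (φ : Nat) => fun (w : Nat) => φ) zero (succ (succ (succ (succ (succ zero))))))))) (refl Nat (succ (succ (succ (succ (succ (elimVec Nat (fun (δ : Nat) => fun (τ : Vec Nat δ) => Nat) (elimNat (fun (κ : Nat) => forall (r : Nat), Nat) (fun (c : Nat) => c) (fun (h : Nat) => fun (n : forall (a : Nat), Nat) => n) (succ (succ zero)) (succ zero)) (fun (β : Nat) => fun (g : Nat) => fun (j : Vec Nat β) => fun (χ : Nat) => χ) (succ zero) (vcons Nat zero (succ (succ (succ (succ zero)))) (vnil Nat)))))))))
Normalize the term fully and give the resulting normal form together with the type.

reduced normal form:
  refl (Eq Nat (succ (succ (succ (succ (succ (succ zero)))))) (succ (succ (succ (succ (succ (succ zero))))))) (refl Nat (succ (succ (succ (succ (succ (succ zero)))))))
the term's type:
  Eq (Eq Nat (succ (succ (succ (succ (succ (succ zero)))))) (succ (succ (succ (succ (succ (succ zero))))))) (refl Nat (succ (succ (succ (succ (succ (succ zero))))))) (refl Nat (succ (succ (succ (succ (succ (succ zero)))))))
observation: the term reaches its normal form after 19 normal-order steps.


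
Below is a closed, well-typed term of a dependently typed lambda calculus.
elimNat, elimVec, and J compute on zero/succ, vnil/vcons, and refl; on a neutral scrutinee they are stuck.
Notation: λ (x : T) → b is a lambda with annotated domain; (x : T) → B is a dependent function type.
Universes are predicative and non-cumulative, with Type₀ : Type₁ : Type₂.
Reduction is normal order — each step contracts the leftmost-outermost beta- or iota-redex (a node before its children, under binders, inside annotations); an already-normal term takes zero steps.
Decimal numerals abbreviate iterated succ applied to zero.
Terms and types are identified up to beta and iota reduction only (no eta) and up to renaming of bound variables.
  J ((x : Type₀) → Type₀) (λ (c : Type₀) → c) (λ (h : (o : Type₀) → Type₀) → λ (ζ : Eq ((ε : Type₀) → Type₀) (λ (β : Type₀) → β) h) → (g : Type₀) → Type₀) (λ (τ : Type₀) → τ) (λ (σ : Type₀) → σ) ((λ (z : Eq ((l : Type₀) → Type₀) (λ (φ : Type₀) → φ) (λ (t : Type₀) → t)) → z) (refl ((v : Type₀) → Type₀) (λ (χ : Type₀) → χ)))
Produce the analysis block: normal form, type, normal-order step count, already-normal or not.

reduced normal form:
  λ (x : Type₀) → x
inferred type:
  (x : Type₀) → Type₀
reduction steps (normal order): 2
already normal: no
first contracted redex: a beta-redex


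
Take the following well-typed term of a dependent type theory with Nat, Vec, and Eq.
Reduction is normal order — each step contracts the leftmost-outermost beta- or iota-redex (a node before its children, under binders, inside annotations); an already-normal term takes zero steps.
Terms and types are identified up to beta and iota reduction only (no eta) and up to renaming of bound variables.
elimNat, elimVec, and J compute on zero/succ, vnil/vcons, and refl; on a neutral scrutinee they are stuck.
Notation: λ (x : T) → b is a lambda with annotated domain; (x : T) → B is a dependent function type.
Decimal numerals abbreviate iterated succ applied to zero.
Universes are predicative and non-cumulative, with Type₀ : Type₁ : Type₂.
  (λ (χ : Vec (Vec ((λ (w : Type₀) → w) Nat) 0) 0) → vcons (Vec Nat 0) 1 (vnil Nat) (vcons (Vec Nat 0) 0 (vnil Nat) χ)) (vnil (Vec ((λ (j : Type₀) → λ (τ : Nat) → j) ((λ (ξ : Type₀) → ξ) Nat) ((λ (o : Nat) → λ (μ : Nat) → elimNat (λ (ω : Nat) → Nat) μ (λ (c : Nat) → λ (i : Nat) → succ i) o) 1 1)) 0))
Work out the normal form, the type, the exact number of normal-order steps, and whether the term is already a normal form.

resulting normal form:
  vcons (Vec Nat 0) 1 (vnil Nat) (vcons (Vec Nat 0) 0 (vnil Nat) (vnil (Vec Nat 0)))
the term's type:
  Vec (Vec Nat 0) 2
reduction steps (normal order): 4
started in normal form: no
first redex: a beta-redex


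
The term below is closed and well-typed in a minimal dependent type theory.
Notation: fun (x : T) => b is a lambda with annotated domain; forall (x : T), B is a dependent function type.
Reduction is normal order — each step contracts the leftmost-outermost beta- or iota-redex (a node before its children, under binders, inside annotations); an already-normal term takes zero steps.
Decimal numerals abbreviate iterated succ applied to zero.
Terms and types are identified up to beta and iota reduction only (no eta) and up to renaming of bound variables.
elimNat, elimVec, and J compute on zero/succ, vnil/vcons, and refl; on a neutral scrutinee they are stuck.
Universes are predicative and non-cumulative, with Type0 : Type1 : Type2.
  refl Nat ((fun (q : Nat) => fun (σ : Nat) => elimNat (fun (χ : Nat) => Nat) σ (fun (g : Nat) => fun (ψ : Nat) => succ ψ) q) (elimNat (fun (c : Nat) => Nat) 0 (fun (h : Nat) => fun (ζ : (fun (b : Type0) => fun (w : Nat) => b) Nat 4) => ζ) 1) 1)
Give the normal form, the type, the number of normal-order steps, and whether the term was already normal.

resulting normal form:
  refl Nat 1
inferred type:
  Eq Nat 1 1
reduction steps (normal order): 7
term was already normal: no
first redex: a beta-redex


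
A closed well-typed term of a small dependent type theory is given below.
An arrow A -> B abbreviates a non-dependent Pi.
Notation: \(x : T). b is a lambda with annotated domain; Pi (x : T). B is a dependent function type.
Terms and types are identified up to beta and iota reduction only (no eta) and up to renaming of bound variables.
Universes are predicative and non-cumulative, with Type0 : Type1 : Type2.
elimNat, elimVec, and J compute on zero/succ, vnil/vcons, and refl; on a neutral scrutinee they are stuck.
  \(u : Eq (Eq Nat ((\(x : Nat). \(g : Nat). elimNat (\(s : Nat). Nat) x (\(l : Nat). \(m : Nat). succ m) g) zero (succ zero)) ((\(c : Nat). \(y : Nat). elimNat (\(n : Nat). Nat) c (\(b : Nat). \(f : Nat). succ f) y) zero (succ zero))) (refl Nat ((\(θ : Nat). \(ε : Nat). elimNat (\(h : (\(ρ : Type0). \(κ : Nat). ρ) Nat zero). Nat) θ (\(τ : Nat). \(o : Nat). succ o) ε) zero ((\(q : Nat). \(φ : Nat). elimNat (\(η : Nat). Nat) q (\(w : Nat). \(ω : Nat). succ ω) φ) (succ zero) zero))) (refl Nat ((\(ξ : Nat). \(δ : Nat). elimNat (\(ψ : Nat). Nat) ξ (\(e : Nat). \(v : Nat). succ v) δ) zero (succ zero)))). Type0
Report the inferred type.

type:
  Eq (Eq Nat (succ zero) (succ zero)) (refl Nat (succ zero)) (refl Nat (succ zero)) -> Type1


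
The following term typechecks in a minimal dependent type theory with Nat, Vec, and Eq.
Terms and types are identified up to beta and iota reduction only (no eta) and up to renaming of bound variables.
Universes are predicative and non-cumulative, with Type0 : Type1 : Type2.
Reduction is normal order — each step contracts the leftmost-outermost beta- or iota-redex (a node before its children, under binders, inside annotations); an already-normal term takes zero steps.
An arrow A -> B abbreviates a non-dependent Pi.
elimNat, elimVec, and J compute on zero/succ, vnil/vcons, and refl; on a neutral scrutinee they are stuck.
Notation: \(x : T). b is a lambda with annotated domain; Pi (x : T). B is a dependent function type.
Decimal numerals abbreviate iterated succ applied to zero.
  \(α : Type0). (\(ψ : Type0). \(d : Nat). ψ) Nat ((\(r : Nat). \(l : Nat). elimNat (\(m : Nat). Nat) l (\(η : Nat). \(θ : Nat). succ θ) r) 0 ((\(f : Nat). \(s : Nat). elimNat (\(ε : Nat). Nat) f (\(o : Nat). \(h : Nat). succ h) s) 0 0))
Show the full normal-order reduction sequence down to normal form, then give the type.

normal-order reduction:
  \(α : Type0). (\(ψ : Type0). \(d : Nat). ψ) Nat ((\(r : Nat). \(l : Nat). elimNat (\(m : Nat). Nat) l (\(η : Nat). \(θ : Nat). succ θ) r) 0 ((\(f : Nat). \(s : Nat). elimNat (\(ε : Nat). Nat) f (\(o : Nat). \(h : Nat). succ h) s) 0 0))
  ~> \(α : Type0). (\(ψ : Nat). Nat) ((\(d : Nat). \(r : Nat). elimNat (\(l : Nat). Nat) r (\(m : Nat). \(η : Nat). succ η) d) 0 ((\(θ : Nat). \(f : Nat). elimNat (\(s : Nat). Nat) θ (\(ε : Nat). \(o : Nat). succ o) f) 0 0))
  ~> \(α : Type0). Nat
type:
  Type0 -> Type0


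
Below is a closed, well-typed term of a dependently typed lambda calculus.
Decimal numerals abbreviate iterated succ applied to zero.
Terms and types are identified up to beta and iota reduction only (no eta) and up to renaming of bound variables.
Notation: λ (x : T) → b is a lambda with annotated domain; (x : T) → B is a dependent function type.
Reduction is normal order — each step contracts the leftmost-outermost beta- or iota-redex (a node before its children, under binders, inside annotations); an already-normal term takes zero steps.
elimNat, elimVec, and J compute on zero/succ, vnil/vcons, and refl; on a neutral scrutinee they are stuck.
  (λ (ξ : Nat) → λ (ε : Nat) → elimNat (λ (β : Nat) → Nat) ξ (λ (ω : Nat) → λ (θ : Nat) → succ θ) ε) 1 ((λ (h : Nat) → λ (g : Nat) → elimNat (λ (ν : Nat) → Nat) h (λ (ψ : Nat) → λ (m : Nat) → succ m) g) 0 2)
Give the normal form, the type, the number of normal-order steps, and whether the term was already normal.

normal form:
  3
type:
  Nat
steps to reach normal form (normal order): 18
started in normal form: no
first contracted redex: a beta-redex


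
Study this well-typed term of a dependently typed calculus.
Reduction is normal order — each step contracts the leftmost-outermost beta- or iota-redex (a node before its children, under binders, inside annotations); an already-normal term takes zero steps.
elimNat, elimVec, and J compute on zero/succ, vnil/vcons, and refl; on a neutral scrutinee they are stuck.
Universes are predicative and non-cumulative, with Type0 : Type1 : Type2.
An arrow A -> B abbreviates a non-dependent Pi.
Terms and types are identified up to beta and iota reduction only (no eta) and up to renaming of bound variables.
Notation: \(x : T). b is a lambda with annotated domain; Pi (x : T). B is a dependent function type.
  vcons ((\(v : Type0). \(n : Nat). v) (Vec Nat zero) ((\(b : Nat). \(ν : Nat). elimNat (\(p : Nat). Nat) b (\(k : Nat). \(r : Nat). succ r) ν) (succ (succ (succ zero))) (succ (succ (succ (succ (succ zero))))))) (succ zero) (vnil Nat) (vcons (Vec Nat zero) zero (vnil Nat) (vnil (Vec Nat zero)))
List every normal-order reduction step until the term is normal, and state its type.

normal-order reduction sequence:
  vcons ((\(v : Type0). \(n : Nat). v) (Vec Nat zero) ((\(b : Nat). \(ν : Nat). elimNat (\(p : Nat). Nat) b (\(k : Nat). \(r : Nat). succ r) ν) (succ (succ (succ zero))) (succ (succ (succ (succ (succ zero))))))) (succ zero) (vnil Nat) (vcons (Vec Nat zero) zero (vnil Nat) (vnil (Vec Nat zero)))
  ~> vcons ((\(v : Nat). Vec Nat zero) ((\(n : Nat). \(b : Nat). elimNat (\(ν : Nat). Nat) n (\(p : Nat). \(k : Nat). succ k) b) (succ (succ (succ zero))) (succ (succ (succ (succ (succ zero))))))) (succ zero) (vnil Nat) (vcons (Vec Nat zero) zero (vnil Nat) (vnil (Vec Nat zero)))
  ~> vcons (Vec Nat zero) (succ zero) (vnil Nat) (vcons (Vec Nat zero) zero (vnil Nat) (vnil (Vec Nat zero)))
type:
  Vec (Vec Nat zero) (succ (succ zero))


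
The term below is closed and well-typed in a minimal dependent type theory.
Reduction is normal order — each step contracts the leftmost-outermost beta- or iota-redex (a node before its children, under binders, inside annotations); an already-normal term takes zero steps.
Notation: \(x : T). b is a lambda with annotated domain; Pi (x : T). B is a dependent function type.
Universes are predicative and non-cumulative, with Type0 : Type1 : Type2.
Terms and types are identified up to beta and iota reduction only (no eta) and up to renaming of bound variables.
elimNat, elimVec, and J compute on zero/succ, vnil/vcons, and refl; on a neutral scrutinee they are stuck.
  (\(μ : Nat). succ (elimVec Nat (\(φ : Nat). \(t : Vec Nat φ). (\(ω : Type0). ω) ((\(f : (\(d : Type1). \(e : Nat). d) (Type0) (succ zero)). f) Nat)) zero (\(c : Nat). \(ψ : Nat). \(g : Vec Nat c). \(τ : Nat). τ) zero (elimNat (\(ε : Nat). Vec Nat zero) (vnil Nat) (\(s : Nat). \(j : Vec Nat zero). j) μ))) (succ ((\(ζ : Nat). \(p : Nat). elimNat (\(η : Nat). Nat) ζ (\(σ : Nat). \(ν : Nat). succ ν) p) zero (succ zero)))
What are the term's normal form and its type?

reduced normal form:
  succ zero
type:
  Nat
observation: the first redex contracted is a beta-redex; the normal form is reached in 17 normal-order steps.


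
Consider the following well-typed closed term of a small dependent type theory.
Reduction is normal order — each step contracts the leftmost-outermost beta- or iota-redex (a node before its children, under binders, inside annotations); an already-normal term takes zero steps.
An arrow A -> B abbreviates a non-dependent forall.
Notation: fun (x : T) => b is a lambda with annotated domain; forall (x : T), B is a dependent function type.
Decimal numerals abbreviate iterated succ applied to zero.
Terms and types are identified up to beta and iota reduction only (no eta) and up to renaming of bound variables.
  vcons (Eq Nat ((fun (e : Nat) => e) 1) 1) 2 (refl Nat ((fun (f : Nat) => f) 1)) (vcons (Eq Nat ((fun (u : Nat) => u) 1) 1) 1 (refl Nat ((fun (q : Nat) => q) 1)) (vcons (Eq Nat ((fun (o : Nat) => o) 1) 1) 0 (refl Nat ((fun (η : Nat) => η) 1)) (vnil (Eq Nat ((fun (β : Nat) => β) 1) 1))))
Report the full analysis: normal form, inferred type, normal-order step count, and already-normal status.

resulting normal form:
  vcons (Eq Nat 1 1) 2 (refl Nat 1) (vcons (Eq Nat 1 1) 1 (refl Nat 1) (vcons (Eq Nat 1 1) 0 (refl Nat 1) (vnil (Eq Nat 1 1))))
type:
  Vec (Eq Nat 1 1) 3
normal-order step count: 7
term was already normal: no
first contracted redex: a beta-redex


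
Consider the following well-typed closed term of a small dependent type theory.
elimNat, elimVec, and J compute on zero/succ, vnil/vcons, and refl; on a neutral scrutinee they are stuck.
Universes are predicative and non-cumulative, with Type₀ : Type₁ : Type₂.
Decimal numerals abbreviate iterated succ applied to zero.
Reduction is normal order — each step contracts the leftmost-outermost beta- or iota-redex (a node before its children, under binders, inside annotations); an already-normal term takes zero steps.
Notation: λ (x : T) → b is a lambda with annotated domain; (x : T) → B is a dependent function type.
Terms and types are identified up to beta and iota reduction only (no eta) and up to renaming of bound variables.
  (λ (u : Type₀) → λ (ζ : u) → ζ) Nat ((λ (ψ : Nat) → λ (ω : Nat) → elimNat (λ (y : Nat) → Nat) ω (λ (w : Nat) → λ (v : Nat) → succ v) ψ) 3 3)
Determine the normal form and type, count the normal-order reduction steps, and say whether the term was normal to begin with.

resulting normal form:
  6
inferred type:
  Nat
normal-order step count: 14
already normal: no
first contracted redex: a beta-redex


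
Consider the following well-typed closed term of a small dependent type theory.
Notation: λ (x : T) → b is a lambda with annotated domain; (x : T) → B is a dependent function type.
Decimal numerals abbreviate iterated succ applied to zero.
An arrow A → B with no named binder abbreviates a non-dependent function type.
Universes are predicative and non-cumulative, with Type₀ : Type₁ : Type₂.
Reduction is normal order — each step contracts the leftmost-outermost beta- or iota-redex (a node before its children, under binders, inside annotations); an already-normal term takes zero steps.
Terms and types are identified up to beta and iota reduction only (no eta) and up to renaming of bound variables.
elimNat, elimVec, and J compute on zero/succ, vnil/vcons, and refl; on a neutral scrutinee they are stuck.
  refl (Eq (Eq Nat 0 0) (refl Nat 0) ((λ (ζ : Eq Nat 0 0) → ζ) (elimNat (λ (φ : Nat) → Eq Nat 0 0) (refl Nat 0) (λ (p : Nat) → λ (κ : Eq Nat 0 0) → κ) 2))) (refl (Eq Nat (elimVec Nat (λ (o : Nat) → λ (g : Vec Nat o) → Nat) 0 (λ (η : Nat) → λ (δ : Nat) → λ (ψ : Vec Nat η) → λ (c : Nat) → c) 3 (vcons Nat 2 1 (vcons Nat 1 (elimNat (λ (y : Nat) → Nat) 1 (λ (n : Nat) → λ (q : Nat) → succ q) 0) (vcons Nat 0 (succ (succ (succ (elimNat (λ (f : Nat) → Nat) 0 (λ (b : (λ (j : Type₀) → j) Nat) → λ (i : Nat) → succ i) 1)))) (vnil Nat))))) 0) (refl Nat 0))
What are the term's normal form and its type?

normal form:
  refl (Eq (Eq Nat 0 0) (refl Nat 0) (refl Nat 0)) (refl (Eq Nat 0 0) (refl Nat 0))
inferred type:
  Eq (Eq (Eq Nat 0 0) (refl Nat 0) (refl Nat 0)) (refl (Eq Nat 0 0) (refl Nat 0)) (refl (Eq Nat 0 0) (refl Nat 0))
observation: reduction starts at a beta-redex, and 24 normal-order steps reach the normal form.


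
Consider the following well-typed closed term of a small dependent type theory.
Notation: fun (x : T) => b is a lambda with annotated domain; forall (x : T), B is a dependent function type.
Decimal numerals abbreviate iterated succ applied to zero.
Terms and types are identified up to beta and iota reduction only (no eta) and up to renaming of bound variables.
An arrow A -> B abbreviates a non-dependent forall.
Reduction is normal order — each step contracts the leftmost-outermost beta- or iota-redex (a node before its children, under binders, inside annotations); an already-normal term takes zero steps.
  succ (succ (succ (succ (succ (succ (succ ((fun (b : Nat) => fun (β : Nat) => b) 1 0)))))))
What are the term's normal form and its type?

reduced normal form:
  8
inferred type:
  Nat
observation: the leftmost-outermost redex is a beta-redex, and normalization takes 2 steps.


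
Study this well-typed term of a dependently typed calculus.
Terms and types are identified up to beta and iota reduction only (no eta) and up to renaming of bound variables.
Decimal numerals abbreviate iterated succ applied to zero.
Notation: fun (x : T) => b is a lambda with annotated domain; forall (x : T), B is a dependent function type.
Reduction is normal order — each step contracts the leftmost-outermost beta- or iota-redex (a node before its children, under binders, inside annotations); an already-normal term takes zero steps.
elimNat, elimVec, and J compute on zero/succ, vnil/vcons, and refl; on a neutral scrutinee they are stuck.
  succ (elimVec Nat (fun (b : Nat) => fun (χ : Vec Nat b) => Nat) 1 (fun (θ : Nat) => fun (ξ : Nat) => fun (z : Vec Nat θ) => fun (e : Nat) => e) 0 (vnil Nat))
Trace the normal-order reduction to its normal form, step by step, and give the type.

normal-order reduction:
  succ (elimVec Nat (fun (b : Nat) => fun (χ : Vec Nat b) => Nat) 1 (fun (θ : Nat) => fun (ξ : Nat) => fun (z : Vec Nat θ) => fun (e : Nat) => e) 0 (vnil Nat))
  ~> 2
type:
  Nat


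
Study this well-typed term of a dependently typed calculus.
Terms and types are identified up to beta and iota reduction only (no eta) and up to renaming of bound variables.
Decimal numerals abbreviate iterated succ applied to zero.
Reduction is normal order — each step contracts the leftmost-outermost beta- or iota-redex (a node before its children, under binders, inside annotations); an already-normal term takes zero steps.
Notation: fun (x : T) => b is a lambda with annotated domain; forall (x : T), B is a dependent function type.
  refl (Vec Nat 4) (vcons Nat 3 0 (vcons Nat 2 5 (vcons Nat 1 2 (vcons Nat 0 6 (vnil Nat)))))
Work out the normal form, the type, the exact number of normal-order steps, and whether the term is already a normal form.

reduced normal form:
  refl (Vec Nat 4) (vcons Nat 3 0 (vcons Nat 2 5 (vcons Nat 1 2 (vcons Nat 0 6 (vnil Nat)))))
the term's type:
  Eq (Vec Nat 4) (vcons Nat 3 0 (vcons Nat 2 5 (vcons Nat 1 2 (vcons Nat 0 6 (vnil Nat))))) (vcons Nat 3 0 (vcons Nat 2 5 (vcons Nat 1 2 (vcons Nat 0 6 (vnil Nat)))))
reduction steps (normal order): 0
term was already normal: yes


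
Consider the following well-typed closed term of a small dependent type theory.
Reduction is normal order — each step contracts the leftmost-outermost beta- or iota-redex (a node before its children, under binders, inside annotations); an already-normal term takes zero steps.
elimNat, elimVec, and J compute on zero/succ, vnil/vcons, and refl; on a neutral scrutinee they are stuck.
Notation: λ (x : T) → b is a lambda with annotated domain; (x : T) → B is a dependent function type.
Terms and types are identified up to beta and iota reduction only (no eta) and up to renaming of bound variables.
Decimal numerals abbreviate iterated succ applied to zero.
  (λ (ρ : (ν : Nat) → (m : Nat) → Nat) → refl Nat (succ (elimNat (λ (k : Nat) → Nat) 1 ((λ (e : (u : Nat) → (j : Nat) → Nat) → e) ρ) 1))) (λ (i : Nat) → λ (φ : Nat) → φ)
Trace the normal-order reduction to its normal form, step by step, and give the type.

normal-order reduction:
  (λ (ρ : (ν : Nat) → (m : Nat) → Nat) → refl Nat (succ (elimNat (λ (k : Nat) → Nat) 1 ((λ (e : (u : Nat) → (j : Nat) → Nat) → e) ρ) 1))) (λ (i : Nat) → λ (φ : Nat) → φ)
  ~> refl Nat (succ (elimNat (λ (ρ : Nat) → Nat) 1 ((λ (ν : (m : Nat) → (k : Nat) → Nat) → ν) (λ (e : Nat) → λ (u : Nat) → u)) 1))
  ~> refl Nat (succ ((λ (ρ : (ν : Nat) → (m : Nat) → Nat) → ρ) (λ (k : Nat) → λ (e : Nat) → e) 0 (elimNat (λ (u : Nat) → Nat) 1 ((λ (j : (i : Nat) → (φ : Nat) → Nat) → j) (λ (γ : Nat) → λ (ψ : Nat) → ψ)) 0)))
  ~> refl Nat (succ ((λ (ρ : Nat) → λ (ν : Nat) → ν) 0 (elimNat (λ (m : Nat) → Nat) 1 ((λ (k : (e : Nat) → (u : Nat) → Nat) → k) (λ (j : Nat) → λ (i : Nat) → i)) 0)))
  ~> refl Nat (succ ((λ (ρ : Nat) → ρ) (elimNat (λ (ν : Nat) → Nat) 1 ((λ (m : (k : Nat) → (e : Nat) → Nat) → m) (λ (u : Nat) → λ (j : Nat) → j)) 0)))
  ~> refl Nat (succ (elimNat (λ (ρ : Nat) → Nat) 1 ((λ (ν : (m : Nat) → (k : Nat) → Nat) → ν) (λ (e : Nat) → λ (u : Nat) → u)) 0))
  ~> refl Nat 2
the term's type:
  Eq Nat 2 2


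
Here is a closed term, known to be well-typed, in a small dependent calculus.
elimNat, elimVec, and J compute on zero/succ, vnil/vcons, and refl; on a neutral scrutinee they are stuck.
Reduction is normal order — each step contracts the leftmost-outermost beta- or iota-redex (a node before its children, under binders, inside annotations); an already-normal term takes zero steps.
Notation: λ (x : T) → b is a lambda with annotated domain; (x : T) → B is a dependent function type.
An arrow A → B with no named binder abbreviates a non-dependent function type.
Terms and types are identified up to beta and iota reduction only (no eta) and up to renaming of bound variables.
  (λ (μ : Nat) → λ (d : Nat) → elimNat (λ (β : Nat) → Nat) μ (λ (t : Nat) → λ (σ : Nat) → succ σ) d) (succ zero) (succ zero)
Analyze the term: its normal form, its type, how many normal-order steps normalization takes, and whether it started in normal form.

normal form:
  succ (succ zero)
inferred type:
  Nat
steps to reach normal form (normal order): 6
started in normal form: no
first contracted redex: a beta-redex


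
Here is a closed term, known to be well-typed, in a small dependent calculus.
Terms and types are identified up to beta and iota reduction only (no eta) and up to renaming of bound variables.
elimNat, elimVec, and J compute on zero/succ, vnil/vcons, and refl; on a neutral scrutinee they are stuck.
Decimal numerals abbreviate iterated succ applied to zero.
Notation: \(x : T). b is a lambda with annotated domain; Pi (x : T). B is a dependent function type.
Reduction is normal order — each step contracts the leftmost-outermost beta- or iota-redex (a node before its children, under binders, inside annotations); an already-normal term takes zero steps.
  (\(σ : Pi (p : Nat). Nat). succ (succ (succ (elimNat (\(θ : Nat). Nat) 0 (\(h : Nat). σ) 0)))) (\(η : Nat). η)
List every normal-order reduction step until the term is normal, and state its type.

reduction (normal order):
  (\(σ : Pi (p : Nat). Nat). succ (succ (succ (elimNat (\(θ : Nat). Nat) 0 (\(h : Nat). σ) 0)))) (\(η : Nat). η)
  ~> succ (succ (succ (elimNat (\(σ : Nat). Nat) 0 (\(p : Nat). \(θ : Nat). θ) 0)))
  ~> 3
inferred type:
  Nat


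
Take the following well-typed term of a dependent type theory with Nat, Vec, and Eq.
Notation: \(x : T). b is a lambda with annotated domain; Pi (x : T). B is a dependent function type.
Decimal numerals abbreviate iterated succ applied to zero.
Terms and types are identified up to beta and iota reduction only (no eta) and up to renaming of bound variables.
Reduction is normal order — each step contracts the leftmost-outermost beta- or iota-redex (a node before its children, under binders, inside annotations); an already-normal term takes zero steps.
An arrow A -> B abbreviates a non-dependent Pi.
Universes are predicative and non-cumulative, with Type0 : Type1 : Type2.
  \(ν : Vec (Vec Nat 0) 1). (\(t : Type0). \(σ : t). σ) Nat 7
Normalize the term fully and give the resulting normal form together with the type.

normal form:
  \(ν : Vec (Vec Nat 0) 1). 7
inferred type:
  Vec (Vec Nat 0) 1 -> Nat
observation: reduction starts at a beta-redex, and 2 normal-order steps reach the normal form.


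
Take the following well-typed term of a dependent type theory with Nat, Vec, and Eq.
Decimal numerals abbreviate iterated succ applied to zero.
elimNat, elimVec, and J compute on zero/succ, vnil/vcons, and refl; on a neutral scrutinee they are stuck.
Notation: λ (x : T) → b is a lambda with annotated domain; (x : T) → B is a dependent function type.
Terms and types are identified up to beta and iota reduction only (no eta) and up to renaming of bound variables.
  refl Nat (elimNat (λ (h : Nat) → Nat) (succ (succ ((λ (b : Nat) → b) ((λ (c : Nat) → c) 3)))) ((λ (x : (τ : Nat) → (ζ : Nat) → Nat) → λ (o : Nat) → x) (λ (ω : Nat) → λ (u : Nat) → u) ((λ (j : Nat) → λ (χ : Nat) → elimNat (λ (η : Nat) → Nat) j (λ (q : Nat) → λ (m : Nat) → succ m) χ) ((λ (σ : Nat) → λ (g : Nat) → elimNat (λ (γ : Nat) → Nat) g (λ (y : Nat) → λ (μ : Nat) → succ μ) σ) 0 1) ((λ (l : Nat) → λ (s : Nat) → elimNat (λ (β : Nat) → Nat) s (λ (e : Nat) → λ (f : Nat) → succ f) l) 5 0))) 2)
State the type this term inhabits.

inferred type:
  Eq Nat 5 5


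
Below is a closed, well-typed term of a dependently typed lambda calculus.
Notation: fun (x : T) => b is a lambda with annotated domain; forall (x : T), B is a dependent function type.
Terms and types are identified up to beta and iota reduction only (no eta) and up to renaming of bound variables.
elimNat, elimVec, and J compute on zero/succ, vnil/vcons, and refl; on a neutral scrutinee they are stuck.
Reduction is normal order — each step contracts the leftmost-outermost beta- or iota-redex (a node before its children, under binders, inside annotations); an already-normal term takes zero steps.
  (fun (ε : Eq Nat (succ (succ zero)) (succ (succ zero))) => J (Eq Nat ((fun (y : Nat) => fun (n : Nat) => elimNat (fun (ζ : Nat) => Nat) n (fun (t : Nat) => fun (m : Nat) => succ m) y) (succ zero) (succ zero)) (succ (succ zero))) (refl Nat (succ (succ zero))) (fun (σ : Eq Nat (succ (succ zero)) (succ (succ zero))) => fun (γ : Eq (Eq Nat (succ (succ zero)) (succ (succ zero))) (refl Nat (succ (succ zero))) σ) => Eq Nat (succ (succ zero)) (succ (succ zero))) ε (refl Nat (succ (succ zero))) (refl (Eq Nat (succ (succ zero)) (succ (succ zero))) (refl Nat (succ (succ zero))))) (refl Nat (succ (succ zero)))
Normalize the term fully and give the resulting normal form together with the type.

normal form:
  refl Nat (succ (succ zero))
inferred type:
  Eq Nat (succ (succ zero)) (succ (succ zero))


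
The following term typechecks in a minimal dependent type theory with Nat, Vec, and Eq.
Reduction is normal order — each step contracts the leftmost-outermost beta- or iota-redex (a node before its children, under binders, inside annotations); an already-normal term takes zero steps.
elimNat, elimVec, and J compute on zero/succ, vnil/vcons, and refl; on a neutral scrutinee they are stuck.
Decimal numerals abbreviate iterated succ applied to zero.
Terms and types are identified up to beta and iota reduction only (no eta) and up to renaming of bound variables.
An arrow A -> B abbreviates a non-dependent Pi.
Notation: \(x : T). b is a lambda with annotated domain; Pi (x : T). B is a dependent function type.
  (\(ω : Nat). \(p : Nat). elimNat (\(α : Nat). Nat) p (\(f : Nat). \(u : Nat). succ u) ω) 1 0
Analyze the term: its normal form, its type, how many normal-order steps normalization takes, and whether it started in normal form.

reduced normal form:
  1
the term's type:
  Nat
reduction steps (normal order): 6
already normal: no
first contracted redex: a beta-redex


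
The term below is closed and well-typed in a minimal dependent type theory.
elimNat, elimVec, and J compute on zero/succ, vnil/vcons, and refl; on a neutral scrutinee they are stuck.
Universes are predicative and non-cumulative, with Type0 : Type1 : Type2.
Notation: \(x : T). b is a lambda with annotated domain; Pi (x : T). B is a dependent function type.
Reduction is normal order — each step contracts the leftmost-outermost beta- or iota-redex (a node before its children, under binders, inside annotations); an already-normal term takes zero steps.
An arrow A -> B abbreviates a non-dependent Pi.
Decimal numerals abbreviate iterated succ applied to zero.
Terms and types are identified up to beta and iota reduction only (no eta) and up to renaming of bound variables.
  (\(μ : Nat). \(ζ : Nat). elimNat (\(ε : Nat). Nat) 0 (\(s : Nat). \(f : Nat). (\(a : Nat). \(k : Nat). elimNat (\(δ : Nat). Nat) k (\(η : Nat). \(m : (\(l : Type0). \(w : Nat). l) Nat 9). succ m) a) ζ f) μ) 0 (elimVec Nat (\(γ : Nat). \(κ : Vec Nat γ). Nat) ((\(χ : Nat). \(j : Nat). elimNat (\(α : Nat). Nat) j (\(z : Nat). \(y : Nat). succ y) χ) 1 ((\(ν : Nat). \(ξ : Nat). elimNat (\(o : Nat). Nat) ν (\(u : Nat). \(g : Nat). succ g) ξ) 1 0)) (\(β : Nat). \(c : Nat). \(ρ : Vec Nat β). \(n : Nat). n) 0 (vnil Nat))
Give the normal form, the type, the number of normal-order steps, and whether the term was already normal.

reduced normal form:
  0
the term's type:
  Nat
reduction steps (normal order): 3
started in normal form: no
first contracted redex: a beta-redex


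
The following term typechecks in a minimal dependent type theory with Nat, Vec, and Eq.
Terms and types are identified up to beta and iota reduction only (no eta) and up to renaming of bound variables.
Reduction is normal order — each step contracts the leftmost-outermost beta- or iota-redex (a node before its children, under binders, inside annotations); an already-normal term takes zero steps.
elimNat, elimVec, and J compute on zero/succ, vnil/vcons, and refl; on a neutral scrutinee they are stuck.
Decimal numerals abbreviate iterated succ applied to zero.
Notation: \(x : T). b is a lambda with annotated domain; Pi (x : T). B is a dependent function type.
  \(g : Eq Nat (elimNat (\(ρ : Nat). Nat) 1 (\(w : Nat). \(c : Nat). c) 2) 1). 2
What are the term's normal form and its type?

reduced normal form:
  \(g : Eq Nat 1 1). 2
inferred type:
  Pi (g : Eq Nat 1 1). Nat
observation: 7 normal-order steps separate the term from its normal form.


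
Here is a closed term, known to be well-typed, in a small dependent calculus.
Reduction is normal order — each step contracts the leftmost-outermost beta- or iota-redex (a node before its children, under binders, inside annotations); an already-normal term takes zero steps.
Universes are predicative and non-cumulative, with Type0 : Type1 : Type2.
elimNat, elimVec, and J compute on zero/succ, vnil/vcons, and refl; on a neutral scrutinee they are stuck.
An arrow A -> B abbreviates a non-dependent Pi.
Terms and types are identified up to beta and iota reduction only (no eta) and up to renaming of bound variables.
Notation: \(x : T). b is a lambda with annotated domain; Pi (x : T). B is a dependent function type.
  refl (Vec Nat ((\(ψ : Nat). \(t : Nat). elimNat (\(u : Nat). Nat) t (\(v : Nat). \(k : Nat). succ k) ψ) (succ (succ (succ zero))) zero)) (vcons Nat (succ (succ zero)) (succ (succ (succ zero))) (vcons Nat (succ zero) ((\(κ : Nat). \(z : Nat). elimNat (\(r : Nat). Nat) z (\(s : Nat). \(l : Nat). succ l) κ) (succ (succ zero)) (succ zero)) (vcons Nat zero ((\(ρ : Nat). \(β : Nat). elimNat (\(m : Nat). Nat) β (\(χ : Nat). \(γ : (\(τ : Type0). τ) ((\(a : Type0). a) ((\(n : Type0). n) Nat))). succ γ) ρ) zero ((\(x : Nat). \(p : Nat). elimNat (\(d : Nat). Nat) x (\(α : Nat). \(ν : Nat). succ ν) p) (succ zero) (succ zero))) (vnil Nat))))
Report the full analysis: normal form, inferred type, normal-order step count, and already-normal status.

reduced normal form:
  refl (Vec Nat (succ (succ (succ zero)))) (vcons Nat (succ (succ zero)) (succ (succ (succ zero))) (vcons Nat (succ zero) (succ (succ (succ zero))) (vcons Nat zero (succ (succ zero)) (vnil Nat))))
inferred type:
  Eq (Vec Nat (succ (succ (succ zero)))) (vcons Nat (succ (succ zero)) (succ (succ (succ zero))) (vcons Nat (succ zero) (succ (succ (succ zero))) (vcons Nat zero (succ (succ zero)) (vnil Nat)))) (vcons Nat (succ (succ zero)) (succ (succ (succ zero))) (vcons Nat (succ zero) (succ (succ (succ zero))) (vcons Nat zero (succ (succ zero)) (vnil Nat))))
steps to reach normal form (normal order): 30
already normal: no
first redex: a beta-redex
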